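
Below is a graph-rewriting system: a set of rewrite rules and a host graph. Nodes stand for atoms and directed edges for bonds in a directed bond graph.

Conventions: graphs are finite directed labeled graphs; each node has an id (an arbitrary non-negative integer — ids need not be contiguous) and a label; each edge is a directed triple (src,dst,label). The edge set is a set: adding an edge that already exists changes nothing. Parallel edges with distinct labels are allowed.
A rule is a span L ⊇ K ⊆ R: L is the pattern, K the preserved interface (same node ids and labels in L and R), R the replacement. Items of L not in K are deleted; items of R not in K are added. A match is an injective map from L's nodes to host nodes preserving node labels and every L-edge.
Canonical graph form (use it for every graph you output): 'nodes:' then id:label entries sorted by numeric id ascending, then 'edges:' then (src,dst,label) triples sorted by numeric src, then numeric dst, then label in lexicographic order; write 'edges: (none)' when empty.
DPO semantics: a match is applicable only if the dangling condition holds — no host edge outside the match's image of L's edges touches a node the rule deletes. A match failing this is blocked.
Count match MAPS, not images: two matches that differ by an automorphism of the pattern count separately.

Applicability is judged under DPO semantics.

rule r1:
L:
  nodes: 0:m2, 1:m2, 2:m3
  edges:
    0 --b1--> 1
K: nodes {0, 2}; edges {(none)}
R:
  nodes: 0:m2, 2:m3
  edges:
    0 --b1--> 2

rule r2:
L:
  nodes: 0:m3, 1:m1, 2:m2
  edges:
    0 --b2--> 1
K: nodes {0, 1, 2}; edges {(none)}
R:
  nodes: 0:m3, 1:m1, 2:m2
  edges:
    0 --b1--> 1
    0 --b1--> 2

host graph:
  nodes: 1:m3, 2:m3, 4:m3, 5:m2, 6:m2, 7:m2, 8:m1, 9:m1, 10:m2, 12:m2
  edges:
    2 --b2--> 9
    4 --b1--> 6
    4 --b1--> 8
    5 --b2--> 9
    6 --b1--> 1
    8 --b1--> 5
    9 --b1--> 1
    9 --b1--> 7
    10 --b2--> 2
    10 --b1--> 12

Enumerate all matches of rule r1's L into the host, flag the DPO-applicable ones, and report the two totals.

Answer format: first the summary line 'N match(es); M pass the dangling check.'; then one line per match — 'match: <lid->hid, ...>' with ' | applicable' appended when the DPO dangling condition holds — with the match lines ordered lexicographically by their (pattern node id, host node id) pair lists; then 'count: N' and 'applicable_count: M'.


3 match(es); 3 pass the dangling check.
match: 0->10, 1->12, 2->1 | applicable
match: 0->10, 1->12, 2->2 | applicable
match: 0->10, 1->12, 2->4 | applicable
count: 3
applicable_count: 3


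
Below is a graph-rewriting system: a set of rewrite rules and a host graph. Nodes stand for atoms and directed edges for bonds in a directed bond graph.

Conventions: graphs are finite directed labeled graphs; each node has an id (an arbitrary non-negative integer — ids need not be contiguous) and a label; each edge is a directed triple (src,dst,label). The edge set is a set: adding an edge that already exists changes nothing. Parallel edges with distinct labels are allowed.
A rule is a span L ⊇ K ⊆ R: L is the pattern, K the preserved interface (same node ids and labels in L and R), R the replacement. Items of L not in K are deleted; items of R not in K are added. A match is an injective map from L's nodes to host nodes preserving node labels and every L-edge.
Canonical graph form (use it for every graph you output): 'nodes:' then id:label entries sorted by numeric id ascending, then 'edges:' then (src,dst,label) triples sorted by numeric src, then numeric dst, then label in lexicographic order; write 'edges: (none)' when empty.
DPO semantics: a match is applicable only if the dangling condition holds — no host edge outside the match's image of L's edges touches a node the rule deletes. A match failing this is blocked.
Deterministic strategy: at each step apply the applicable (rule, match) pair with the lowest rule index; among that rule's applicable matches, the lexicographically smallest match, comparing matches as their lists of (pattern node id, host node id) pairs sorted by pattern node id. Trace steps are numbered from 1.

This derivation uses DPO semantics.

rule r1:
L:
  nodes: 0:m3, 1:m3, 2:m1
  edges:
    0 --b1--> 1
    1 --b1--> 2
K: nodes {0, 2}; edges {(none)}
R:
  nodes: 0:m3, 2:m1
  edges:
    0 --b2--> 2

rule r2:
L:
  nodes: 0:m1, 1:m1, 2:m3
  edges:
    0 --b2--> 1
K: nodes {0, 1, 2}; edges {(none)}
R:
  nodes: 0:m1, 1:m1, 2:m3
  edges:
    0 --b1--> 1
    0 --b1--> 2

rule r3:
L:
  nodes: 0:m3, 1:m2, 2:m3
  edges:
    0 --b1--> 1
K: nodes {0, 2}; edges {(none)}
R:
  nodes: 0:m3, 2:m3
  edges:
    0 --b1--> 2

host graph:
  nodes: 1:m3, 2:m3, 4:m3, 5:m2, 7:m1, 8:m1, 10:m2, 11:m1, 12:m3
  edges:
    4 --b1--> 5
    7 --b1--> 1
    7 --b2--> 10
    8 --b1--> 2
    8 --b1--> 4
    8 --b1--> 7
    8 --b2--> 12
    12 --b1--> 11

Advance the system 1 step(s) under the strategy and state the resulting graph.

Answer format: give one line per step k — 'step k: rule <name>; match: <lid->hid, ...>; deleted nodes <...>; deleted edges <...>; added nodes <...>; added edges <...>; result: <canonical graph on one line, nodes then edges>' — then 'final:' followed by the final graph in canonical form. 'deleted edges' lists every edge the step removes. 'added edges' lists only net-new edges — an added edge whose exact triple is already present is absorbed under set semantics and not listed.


step 1: rule r3; match: 0->4, 1->5, 2->1; deleted nodes 5; deleted edges (4,5,b1); added nodes (none); added edges (4,1,b1); result: nodes: 1:m3, 2:m3, 4:m3, 7:m1, 8:m1, 10:m2, 11:m1, 12:m3 edges: (4,1,b1); (7,1,b1); (7,10,b2); (8,2,b1); (8,4,b1); (8,7,b1); (8,12,b2); (12,11,b1)
final:
nodes: 1:m3, 2:m3, 4:m3, 7:m1, 8:m1, 10:m2, 11:m1, 12:m3
edges: (4,1,b1); (7,1,b1); (7,10,b2); (8,2,b1); (8,4,b1); (8,7,b1); (8,12,b2); (12,11,b1)


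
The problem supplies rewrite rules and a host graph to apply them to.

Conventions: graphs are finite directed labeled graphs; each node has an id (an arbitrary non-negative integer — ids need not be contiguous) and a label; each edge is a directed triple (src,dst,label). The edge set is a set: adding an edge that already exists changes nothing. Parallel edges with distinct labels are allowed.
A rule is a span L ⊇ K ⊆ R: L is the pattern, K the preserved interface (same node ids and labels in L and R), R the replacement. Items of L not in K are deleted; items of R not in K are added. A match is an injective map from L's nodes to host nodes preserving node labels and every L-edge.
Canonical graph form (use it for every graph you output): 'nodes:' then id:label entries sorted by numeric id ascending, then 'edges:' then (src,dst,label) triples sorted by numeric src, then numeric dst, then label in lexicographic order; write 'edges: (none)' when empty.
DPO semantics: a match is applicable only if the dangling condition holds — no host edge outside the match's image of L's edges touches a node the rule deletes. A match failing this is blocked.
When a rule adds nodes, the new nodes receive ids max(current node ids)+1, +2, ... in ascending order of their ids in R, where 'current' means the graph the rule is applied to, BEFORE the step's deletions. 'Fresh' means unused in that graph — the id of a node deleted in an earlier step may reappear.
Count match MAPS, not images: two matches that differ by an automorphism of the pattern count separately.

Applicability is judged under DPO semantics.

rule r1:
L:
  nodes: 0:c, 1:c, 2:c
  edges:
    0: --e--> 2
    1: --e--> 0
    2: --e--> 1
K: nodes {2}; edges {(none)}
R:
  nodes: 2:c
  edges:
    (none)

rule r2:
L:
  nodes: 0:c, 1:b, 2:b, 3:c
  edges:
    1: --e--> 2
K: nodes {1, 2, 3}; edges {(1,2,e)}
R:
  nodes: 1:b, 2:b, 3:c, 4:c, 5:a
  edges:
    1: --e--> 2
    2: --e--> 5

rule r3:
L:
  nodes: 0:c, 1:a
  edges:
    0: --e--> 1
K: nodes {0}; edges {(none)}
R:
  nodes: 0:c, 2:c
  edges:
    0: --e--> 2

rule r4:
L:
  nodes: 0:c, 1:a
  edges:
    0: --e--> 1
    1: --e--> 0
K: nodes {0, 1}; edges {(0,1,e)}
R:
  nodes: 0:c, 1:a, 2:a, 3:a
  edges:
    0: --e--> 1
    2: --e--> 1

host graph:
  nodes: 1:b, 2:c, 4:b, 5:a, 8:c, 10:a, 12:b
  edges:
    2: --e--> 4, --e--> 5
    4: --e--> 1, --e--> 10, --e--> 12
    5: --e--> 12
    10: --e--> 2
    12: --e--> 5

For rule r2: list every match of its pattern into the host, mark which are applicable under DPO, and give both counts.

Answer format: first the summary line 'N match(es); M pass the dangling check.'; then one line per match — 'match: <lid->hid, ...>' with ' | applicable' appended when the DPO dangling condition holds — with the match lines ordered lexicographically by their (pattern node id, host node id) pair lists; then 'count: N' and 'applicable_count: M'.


4 match(es); 2 pass the dangling check.
match: 0->2, 1->4, 2->1, 3->8
match: 0->2, 1->4, 2->12, 3->8
match: 0->8, 1->4, 2->1, 3->2 | applicable
match: 0->8, 1->4, 2->12, 3->2 | applicable
count: 4
applicable_count: 2


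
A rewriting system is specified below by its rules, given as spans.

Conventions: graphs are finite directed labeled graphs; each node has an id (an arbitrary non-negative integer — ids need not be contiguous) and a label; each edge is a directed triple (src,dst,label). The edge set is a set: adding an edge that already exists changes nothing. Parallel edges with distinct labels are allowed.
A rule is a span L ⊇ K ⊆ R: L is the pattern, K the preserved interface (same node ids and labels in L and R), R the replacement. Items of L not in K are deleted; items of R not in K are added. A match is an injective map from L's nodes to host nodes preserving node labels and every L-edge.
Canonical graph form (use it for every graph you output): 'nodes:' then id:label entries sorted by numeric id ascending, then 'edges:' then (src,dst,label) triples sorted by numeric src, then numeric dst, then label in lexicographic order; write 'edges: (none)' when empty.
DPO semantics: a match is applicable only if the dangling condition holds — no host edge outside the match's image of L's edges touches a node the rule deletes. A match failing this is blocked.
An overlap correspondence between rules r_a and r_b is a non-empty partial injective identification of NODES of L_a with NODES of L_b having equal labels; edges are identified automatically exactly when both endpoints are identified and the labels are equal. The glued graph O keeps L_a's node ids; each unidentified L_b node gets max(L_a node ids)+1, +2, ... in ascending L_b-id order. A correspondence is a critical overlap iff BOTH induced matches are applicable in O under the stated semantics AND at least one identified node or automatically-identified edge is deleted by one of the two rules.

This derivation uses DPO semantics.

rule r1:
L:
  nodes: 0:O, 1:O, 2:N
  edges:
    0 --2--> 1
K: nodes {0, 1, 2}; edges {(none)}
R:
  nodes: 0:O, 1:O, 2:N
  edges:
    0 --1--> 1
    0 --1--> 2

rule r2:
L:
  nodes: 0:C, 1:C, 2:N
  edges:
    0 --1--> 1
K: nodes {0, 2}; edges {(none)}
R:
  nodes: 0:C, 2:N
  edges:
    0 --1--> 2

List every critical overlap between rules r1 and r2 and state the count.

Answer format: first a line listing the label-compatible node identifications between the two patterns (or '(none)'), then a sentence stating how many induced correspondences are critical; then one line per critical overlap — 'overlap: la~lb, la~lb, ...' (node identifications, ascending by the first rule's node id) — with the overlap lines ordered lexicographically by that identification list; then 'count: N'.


label-compatible node identifications between L(r1) and L(r2): 2~2
0 of the induced correspondences are critical overlaps of r1 and r2.
count: 0


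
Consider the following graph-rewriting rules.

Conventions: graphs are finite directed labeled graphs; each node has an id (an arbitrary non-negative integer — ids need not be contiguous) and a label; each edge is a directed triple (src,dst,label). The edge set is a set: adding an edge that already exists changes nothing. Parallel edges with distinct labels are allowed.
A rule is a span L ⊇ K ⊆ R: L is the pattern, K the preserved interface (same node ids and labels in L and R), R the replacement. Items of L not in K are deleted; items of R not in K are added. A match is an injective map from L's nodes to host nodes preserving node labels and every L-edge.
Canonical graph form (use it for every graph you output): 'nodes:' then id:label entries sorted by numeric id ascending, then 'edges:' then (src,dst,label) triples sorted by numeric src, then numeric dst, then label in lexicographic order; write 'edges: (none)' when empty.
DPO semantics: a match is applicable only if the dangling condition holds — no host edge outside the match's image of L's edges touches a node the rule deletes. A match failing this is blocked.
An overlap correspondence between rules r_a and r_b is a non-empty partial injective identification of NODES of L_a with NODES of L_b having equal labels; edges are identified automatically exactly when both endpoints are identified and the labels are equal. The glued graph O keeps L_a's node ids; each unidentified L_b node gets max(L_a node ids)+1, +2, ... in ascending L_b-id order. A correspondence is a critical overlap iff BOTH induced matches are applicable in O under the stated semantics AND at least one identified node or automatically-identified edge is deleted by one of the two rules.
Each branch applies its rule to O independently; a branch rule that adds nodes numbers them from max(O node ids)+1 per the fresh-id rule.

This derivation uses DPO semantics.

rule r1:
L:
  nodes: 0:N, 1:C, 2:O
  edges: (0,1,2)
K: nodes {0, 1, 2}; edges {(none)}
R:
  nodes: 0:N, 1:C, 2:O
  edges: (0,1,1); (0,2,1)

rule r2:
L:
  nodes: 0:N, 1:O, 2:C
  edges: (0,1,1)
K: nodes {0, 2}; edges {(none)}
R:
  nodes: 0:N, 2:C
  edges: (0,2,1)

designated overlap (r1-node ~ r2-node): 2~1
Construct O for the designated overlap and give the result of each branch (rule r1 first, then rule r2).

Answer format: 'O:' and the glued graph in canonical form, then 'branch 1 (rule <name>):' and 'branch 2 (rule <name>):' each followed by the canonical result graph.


O:
nodes: 0:N, 1:C, 2:O, 3:N, 4:C
edges: (0,1,2); (3,2,1)
branch 1 (rule r1):
nodes: 0:N, 1:C, 2:O, 3:N, 4:C
edges: (0,1,1); (0,2,1); (3,2,1)
branch 2 (rule r2):
nodes: 0:N, 1:C, 3:N, 4:C
edges: (0,1,2); (3,4,1)


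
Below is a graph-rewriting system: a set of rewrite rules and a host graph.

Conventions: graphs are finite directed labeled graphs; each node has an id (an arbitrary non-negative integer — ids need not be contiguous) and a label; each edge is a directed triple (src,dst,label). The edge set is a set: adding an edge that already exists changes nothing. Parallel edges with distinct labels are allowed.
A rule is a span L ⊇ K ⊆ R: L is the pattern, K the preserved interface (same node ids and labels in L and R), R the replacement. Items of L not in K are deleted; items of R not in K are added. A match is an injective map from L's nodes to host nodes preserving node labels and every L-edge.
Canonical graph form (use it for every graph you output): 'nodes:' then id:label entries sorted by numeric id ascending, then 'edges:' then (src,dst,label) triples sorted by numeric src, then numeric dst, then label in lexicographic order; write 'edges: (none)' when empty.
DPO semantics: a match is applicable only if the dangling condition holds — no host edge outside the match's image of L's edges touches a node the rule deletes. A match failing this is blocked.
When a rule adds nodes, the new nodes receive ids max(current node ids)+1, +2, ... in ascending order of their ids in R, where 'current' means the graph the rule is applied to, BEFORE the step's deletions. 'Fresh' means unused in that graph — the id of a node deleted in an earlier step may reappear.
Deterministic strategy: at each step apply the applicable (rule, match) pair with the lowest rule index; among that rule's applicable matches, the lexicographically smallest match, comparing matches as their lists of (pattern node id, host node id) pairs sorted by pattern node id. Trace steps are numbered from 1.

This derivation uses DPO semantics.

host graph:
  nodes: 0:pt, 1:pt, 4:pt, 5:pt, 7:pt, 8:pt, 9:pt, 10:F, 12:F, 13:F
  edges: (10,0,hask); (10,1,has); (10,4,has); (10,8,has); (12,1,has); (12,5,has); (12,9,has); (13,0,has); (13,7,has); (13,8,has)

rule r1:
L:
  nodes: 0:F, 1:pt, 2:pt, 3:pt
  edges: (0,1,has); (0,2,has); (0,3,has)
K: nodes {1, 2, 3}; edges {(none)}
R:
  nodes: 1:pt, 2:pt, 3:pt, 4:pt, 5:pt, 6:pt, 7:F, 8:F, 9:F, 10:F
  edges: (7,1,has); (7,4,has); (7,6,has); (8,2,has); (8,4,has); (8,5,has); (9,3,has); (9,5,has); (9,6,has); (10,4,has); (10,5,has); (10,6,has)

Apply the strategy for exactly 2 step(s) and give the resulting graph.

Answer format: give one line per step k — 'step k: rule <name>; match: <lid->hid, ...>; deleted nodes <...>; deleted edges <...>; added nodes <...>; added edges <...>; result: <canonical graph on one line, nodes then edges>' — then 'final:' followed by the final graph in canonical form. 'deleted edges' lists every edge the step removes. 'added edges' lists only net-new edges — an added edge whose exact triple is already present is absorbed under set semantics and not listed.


step 1: rule r1; match: 0->12, 1->1, 2->5, 3->9; deleted nodes 12; deleted edges (12,1,has); (12,5,has); (12,9,has); added nodes 14, 15, 16, 17, 18, 19, 20; added edges (17,1,has); (17,14,has); (17,16,has); (18,5,has); (18,14,has); (18,15,has); (19,9,has); (19,15,has); (19,16,has); (20,14,has); (20,15,has); (20,16,has); result: nodes: 0:pt, 1:pt, 4:pt, 5:pt, 7:pt, 8:pt, 9:pt, 10:F, 13:F, 14:pt, 15:pt, 16:pt, 17:F, 18:F, 19:F, 20:F edges: (10,0,hask); (10,1,has); (10,4,has); (10,8,has); (13,0,has); (13,7,has); (13,8,has); (17,1,has); (17,14,has); (17,16,has); (18,5,has); (18,14,has); (18,15,has); (19,9,has); (19,15,has); (19,16,has); (20,14,has); (20,15,has); (20,16,has)
step 2: rule r1; match: 0->13, 1->0, 2->7, 3->8; deleted nodes 13; deleted edges (13,0,has); (13,7,has); (13,8,has); added nodes 21, 22, 23, 24, 25, 26, 27; added edges (24,0,has); (24,21,has); (24,23,has); (25,7,has); (25,21,has); (25,22,has); (26,8,has); (26,22,has); (26,23,has); (27,21,has); (27,22,has); (27,23,has); result: nodes: 0:pt, 1:pt, 4:pt, 5:pt, 7:pt, 8:pt, 9:pt, 10:F, 14:pt, 15:pt, 16:pt, 17:F, 18:F, 19:F, 20:F, 21:pt, 22:pt, 23:pt, 24:F, 25:F, 26:F, 27:F edges: (10,0,hask); (10,1,has); (10,4,has); (10,8,has); (17,1,has); (17,14,has); (17,16,has); (18,5,has); (18,14,has); (18,15,has); (19,9,has); (19,15,has); (19,16,has); (20,14,has); (20,15,has); (20,16,has); (24,0,has); (24,21,has); (24,23,has); (25,7,has); (25,21,has); (25,22,has); (26,8,has); (26,22,has); (26,23,has); (27,21,has); (27,22,has); (27,23,has)
final:
nodes: 0:pt, 1:pt, 4:pt, 5:pt, 7:pt, 8:pt, 9:pt, 10:F, 14:pt, 15:pt, 16:pt, 17:F, 18:F, 19:F, 20:F, 21:pt, 22:pt, 23:pt, 24:F, 25:F, 26:F, 27:F
edges: (10,0,hask); (10,1,has); (10,4,has); (10,8,has); (17,1,has); (17,14,has); (17,16,has); (18,5,has); (18,14,has); (18,15,has); (19,9,has); (19,15,has); (19,16,has); (20,14,has); (20,15,has); (20,16,has); (24,0,has); (24,21,has); (24,23,has); (25,7,has); (25,21,has); (25,22,has); (26,8,has); (26,22,has); (26,23,has); (27,21,has); (27,22,has); (27,23,has)


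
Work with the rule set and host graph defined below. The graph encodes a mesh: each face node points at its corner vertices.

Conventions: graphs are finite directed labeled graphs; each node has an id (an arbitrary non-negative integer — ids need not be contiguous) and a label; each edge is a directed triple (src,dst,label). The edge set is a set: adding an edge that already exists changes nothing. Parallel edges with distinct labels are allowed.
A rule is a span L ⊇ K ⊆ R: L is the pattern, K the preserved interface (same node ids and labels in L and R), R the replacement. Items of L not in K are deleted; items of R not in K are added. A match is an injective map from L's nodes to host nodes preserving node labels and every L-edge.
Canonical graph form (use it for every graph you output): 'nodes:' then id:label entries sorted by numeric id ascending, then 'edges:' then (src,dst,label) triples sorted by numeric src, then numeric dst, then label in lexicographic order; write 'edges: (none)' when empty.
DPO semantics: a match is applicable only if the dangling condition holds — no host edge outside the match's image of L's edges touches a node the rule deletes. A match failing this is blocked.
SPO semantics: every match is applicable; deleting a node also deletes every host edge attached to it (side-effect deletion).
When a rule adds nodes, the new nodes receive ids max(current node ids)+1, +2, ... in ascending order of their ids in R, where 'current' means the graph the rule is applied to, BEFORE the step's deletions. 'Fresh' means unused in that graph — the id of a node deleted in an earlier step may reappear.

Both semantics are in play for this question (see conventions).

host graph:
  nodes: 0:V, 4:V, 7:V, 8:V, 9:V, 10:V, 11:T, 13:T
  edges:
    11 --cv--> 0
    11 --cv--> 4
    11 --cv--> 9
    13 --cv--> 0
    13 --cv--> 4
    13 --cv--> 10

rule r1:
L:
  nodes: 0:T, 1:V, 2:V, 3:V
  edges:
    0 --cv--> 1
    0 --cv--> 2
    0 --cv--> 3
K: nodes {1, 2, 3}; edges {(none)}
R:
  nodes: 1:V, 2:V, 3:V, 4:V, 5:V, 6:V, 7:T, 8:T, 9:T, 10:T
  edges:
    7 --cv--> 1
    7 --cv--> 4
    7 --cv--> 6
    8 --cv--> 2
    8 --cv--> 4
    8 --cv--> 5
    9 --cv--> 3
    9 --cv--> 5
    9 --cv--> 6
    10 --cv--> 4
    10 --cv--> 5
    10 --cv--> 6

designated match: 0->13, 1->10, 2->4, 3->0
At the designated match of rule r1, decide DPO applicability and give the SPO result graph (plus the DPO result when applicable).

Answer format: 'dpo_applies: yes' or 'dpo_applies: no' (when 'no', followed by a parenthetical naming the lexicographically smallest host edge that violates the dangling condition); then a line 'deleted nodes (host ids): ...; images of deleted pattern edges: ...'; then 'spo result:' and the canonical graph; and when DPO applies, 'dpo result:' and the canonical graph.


dpo_applies: yes
deleted nodes (host ids): 13; images of deleted pattern edges: (13,0,cv); (13,4,cv); (13,10,cv)
spo result:
nodes: 0:V, 4:V, 7:V, 8:V, 9:V, 10:V, 11:T, 14:V, 15:V, 16:V, 17:T, 18:T, 19:T, 20:T
edges: (11,0,cv); (11,4,cv); (11,9,cv); (17,10,cv); (17,14,cv); (17,16,cv); (18,4,cv); (18,14,cv); (18,15,cv); (19,0,cv); (19,15,cv); (19,16,cv); (20,14,cv); (20,15,cv); (20,16,cv)
dpo result:
nodes: 0:V, 4:V, 7:V, 8:V, 9:V, 10:V, 11:T, 14:V, 15:V, 16:V, 17:T, 18:T, 19:T, 20:T
edges: (11,0,cv); (11,4,cv); (11,9,cv); (17,10,cv); (17,14,cv); (17,16,cv); (18,4,cv); (18,14,cv); (18,15,cv); (19,0,cv); (19,15,cv); (19,16,cv); (20,14,cv); (20,15,cv); (20,16,cv)


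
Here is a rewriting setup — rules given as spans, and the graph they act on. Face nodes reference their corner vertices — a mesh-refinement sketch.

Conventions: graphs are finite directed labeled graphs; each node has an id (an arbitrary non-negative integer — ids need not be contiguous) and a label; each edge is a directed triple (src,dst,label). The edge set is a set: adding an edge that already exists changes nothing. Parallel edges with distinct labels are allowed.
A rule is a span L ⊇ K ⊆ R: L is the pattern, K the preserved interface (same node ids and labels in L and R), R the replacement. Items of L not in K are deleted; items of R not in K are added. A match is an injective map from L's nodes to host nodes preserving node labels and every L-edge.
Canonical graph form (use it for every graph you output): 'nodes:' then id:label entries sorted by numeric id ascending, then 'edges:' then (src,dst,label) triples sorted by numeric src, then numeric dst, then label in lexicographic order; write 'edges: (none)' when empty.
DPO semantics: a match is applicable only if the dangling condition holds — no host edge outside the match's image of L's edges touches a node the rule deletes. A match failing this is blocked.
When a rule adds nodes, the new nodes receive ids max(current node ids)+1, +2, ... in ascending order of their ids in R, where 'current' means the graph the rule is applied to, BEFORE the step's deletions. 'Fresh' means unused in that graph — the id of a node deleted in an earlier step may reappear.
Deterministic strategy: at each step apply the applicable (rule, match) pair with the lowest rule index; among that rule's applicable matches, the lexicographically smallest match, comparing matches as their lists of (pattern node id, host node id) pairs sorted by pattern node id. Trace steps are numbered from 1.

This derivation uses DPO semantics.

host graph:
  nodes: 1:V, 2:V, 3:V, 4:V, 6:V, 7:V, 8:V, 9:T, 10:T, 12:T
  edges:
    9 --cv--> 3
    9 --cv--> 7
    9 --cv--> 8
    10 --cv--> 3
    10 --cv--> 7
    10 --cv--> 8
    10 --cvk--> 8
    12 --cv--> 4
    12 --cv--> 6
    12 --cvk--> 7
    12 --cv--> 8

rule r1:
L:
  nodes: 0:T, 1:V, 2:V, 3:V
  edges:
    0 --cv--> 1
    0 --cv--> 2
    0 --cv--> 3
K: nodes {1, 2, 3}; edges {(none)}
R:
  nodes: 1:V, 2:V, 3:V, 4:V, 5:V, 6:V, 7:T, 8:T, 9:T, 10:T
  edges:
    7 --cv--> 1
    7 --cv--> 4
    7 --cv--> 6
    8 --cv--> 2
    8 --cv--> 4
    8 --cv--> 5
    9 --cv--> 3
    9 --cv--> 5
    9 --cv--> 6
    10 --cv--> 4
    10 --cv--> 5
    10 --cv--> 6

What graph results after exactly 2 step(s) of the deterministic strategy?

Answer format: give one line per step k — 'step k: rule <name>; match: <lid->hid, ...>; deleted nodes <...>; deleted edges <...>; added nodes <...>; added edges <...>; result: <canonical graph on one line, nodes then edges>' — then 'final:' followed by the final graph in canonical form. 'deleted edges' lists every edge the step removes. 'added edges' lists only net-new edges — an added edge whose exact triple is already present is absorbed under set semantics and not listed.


step 1: rule r1; match: 0->9, 1->3, 2->7, 3->8; deleted nodes 9; deleted edges (9,3,cv); (9,7,cv); (9,8,cv); added nodes 13, 14, 15, 16, 17, 18, 19; added edges (16,3,cv); (16,13,cv); (16,15,cv); (17,7,cv); (17,13,cv); (17,14,cv); (18,8,cv); (18,14,cv); (18,15,cv); (19,13,cv); (19,14,cv); (19,15,cv); result: nodes: 1:V, 2:V, 3:V, 4:V, 6:V, 7:V, 8:V, 10:T, 12:T, 13:V, 14:V, 15:V, 16:T, 17:T, 18:T, 19:T edges: (10,3,cv); (10,7,cv); (10,8,cv); (10,8,cvk); (12,4,cv); (12,6,cv); (12,7,cvk); (12,8,cv); (16,3,cv); (16,13,cv); (16,15,cv); (17,7,cv); (17,13,cv); (17,14,cv); (18,8,cv); (18,14,cv); (18,15,cv); (19,13,cv); (19,14,cv); (19,15,cv)
step 2: rule r1; match: 0->16, 1->3, 2->13, 3->15; deleted nodes 16; deleted edges (16,3,cv); (16,13,cv); (16,15,cv); added nodes 20, 21, 22, 23, 24, 25, 26; added edges (23,3,cv); (23,20,cv); (23,22,cv); (24,13,cv); (24,20,cv); (24,21,cv); (25,15,cv); (25,21,cv); (25,22,cv); (26,20,cv); (26,21,cv); (26,22,cv); result: nodes: 1:V, 2:V, 3:V, 4:V, 6:V, 7:V, 8:V, 10:T, 12:T, 13:V, 14:V, 15:V, 17:T, 18:T, 19:T, 20:V, 21:V, 22:V, 23:T, 24:T, 25:T, 26:T edges: (10,3,cv); (10,7,cv); (10,8,cv); (10,8,cvk); (12,4,cv); (12,6,cv); (12,7,cvk); (12,8,cv); (17,7,cv); (17,13,cv); (17,14,cv); (18,8,cv); (18,14,cv); (18,15,cv); (19,13,cv); (19,14,cv); (19,15,cv); (23,3,cv); (23,20,cv); (23,22,cv); (24,13,cv); (24,20,cv); (24,21,cv); (25,15,cv); (25,21,cv); (25,22,cv); (26,20,cv); (26,21,cv); (26,22,cv)
final:
nodes: 1:V, 2:V, 3:V, 4:V, 6:V, 7:V, 8:V, 10:T, 12:T, 13:V, 14:V, 15:V, 17:T, 18:T, 19:T, 20:V, 21:V, 22:V, 23:T, 24:T, 25:T, 26:T
edges: (10,3,cv); (10,7,cv); (10,8,cv); (10,8,cvk); (12,4,cv); (12,6,cv); (12,7,cvk); (12,8,cv); (17,7,cv); (17,13,cv); (17,14,cv); (18,8,cv); (18,14,cv); (18,15,cv); (19,13,cv); (19,14,cv); (19,15,cv); (23,3,cv); (23,20,cv); (23,22,cv); (24,13,cv); (24,20,cv); (24,21,cv); (25,15,cv); (25,21,cv); (25,22,cv); (26,20,cv); (26,21,cv); (26,22,cv)


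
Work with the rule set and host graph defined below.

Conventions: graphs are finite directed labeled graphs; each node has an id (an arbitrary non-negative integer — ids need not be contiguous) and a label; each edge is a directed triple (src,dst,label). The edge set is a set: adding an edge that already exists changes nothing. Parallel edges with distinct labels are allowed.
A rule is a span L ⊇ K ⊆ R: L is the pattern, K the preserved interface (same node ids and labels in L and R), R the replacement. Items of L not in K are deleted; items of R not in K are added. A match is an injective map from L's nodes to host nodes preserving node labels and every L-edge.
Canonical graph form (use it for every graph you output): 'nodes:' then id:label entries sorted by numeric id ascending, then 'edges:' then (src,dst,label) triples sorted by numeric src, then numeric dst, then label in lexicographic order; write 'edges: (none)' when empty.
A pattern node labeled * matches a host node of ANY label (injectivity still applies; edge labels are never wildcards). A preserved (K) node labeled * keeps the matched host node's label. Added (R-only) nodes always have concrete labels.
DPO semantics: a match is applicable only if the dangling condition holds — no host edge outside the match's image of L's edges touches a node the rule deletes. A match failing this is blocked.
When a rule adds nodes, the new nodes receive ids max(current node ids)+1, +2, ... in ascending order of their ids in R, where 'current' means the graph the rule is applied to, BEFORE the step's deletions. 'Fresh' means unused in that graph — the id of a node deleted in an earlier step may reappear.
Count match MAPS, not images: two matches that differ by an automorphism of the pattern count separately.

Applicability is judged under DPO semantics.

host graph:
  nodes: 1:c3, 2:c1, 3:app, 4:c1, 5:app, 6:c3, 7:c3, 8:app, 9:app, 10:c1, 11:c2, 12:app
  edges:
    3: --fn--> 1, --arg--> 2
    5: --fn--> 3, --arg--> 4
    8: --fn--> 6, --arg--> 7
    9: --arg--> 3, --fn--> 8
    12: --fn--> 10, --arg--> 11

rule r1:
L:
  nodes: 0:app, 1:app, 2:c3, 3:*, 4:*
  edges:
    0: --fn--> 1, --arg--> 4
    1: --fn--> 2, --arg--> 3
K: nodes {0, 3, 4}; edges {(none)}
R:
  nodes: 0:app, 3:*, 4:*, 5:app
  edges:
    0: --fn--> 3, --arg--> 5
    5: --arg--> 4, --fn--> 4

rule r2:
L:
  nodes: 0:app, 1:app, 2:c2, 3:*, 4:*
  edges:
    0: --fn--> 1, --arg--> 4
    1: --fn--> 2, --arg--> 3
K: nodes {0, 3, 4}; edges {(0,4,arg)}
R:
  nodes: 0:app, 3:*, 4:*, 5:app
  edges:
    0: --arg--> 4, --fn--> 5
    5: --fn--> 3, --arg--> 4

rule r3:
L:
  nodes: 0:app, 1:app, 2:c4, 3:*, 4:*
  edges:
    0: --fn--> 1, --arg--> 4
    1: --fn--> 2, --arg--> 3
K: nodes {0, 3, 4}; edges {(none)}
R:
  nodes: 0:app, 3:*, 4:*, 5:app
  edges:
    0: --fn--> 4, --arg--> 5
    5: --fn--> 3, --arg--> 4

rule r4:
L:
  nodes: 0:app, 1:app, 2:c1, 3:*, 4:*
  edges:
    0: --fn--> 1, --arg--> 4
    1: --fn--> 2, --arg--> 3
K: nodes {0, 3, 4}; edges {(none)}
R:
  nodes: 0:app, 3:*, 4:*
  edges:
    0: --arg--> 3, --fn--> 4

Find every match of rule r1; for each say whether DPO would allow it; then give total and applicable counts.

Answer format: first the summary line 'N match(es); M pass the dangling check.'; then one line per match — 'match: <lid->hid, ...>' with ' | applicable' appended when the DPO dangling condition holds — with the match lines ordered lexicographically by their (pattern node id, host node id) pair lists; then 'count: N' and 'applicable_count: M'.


2 match(es); 1 pass the dangling check.
match: 0->5, 1->3, 2->1, 3->2, 4->4
match: 0->9, 1->8, 2->6, 3->7, 4->3 | applicable
count: 2
applicable_count: 1


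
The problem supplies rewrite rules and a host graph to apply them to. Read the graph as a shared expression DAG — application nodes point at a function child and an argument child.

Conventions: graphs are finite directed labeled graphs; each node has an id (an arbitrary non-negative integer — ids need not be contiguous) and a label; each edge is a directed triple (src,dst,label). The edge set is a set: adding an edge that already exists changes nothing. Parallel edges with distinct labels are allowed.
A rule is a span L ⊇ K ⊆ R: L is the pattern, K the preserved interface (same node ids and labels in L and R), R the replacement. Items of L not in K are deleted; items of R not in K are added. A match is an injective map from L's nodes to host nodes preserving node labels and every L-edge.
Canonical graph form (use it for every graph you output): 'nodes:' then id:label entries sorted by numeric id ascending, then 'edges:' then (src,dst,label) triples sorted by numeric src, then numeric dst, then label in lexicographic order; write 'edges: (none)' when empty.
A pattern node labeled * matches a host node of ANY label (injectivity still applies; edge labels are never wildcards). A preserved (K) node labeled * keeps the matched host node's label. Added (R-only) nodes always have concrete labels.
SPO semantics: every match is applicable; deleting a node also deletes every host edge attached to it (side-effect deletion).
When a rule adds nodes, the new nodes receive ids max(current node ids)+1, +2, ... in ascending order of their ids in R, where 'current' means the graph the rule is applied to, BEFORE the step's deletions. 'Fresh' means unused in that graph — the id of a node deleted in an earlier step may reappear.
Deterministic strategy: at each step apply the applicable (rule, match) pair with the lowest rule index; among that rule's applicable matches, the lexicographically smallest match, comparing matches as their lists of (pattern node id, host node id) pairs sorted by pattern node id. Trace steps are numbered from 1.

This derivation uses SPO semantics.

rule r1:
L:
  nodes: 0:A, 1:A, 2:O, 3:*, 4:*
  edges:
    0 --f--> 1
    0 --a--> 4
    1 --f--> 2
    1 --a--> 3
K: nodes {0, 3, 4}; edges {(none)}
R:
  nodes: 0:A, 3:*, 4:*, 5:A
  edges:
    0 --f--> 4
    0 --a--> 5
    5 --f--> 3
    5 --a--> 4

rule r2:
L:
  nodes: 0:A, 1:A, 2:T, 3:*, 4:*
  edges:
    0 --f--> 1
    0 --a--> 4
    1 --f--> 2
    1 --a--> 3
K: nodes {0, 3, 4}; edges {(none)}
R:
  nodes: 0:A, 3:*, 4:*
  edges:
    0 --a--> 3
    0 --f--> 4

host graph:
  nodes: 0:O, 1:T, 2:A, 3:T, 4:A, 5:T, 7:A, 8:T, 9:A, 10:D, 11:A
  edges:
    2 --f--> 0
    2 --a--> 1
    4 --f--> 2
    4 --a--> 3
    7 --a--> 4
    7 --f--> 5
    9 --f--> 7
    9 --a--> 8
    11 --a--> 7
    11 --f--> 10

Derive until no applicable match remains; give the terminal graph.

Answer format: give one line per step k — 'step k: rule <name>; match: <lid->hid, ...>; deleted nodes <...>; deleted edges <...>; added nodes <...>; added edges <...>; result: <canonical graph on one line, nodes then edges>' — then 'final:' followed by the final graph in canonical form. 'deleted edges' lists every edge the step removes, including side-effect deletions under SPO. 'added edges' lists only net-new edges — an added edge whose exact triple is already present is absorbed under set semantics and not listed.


step 1: rule r1; match: 0->4, 1->2, 2->0, 3->1, 4->3; deleted nodes 0, 2; deleted edges (2,0,f); (2,1,a); (4,2,f); (4,3,a); added nodes 12; added edges (4,3,f); (4,12,a); (12,1,f); (12,3,a); result: nodes: 1:T, 3:T, 4:A, 5:T, 7:A, 8:T, 9:A, 10:D, 11:A, 12:A edges: (4,3,f); (4,12,a); (7,4,a); (7,5,f); (9,7,f); (9,8,a); (11,7,a); (11,10,f); (12,1,f); (12,3,a)
step 2: rule r2; match: 0->9, 1->7, 2->5, 3->4, 4->8; deleted nodes 5, 7; deleted edges (7,4,a); (7,5,f); (9,7,f); (9,8,a); (11,7,a); added nodes (none); added edges (9,4,a); (9,8,f); result: nodes: 1:T, 3:T, 4:A, 8:T, 9:A, 10:D, 11:A, 12:A edges: (4,3,f); (4,12,a); (9,4,a); (9,8,f); (11,10,f); (12,1,f); (12,3,a)
final:
nodes: 1:T, 3:T, 4:A, 8:T, 9:A, 10:D, 11:A, 12:A
edges: (4,3,f); (4,12,a); (9,4,a); (9,8,f); (11,10,f); (12,1,f); (12,3,a)


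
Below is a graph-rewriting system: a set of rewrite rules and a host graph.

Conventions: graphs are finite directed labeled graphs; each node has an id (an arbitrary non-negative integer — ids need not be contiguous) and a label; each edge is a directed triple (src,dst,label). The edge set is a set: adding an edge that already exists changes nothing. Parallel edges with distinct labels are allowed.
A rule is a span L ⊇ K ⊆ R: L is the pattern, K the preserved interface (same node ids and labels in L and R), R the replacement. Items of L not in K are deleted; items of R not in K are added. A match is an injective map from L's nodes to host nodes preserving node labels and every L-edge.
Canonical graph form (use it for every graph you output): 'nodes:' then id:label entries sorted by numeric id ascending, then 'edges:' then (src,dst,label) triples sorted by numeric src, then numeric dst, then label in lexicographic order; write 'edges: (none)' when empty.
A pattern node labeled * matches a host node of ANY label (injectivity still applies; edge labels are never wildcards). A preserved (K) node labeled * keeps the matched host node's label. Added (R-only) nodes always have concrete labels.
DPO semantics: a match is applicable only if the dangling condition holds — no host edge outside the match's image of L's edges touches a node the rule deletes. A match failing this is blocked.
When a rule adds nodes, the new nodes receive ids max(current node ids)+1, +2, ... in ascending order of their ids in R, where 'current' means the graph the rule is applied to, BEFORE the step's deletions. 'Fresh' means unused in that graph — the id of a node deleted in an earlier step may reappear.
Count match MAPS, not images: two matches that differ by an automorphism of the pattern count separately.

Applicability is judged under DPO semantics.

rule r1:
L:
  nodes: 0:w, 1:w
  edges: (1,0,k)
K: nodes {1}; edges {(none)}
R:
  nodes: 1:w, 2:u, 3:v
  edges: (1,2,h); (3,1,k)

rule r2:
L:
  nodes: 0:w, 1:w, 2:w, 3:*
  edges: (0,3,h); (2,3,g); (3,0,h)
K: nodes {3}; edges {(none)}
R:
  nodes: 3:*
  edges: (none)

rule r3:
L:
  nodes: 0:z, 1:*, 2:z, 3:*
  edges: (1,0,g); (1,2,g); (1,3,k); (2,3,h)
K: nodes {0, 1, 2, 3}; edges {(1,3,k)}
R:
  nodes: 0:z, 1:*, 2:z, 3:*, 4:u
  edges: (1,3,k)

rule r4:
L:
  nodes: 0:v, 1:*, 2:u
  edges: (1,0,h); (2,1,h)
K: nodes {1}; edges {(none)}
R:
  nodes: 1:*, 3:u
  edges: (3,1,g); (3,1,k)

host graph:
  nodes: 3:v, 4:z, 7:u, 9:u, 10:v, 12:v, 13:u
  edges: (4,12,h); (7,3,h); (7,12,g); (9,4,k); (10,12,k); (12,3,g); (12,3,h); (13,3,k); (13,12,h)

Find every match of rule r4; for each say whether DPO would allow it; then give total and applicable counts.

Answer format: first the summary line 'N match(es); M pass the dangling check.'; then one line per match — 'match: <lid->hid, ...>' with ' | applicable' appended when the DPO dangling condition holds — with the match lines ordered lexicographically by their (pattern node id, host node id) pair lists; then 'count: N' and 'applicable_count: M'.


1 match(es); 0 pass the dangling check.
match: 0->3, 1->12, 2->13
count: 1
applicable_count: 0


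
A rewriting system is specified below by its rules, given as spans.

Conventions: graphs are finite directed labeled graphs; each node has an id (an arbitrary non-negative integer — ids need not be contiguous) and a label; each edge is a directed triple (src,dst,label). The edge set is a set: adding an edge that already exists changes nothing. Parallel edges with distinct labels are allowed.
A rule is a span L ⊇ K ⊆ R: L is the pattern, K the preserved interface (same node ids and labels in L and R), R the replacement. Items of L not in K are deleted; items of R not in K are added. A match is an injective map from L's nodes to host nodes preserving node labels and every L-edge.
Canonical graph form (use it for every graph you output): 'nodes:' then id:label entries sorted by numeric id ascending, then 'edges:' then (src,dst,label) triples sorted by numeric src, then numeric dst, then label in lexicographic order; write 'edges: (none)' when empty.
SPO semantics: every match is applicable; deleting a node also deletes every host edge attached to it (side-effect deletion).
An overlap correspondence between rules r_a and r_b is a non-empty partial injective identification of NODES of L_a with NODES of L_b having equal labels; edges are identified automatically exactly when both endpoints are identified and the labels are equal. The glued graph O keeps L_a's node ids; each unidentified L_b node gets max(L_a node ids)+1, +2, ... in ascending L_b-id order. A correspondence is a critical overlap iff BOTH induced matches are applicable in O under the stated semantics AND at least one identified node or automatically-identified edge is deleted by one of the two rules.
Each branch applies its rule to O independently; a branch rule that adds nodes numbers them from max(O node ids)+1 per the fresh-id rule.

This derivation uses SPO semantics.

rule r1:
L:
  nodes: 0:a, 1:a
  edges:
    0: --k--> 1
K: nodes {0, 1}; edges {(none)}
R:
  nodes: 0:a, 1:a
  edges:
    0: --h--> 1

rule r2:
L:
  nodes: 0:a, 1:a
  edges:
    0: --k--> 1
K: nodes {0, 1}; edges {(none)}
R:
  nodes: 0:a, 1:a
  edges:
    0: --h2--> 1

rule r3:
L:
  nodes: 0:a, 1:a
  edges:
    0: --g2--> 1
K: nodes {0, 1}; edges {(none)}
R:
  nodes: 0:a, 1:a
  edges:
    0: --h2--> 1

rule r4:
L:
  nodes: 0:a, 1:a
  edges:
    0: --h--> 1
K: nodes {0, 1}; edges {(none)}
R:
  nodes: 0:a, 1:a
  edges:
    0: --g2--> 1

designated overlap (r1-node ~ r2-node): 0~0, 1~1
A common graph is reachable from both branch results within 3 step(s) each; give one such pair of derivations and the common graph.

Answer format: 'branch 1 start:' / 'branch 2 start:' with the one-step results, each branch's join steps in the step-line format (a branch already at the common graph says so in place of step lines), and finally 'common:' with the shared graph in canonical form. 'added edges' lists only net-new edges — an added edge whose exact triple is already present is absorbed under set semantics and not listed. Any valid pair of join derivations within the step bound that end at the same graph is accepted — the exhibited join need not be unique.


branch 1 start:
nodes: 0:a, 1:a
edges: (0,1,h)
branch 2 start:
nodes: 0:a, 1:a
edges: (0,1,h2)
branch 1 step 1: rule r4; match: 0->0, 1->1; deleted nodes (none); deleted edges (0,1,h); added nodes (none); added edges (0,1,g2); result: nodes: 0:a, 1:a edges: (0,1,g2)
branch 1 step 2: rule r3; match: 0->0, 1->1; deleted nodes (none); deleted edges (0,1,g2); added nodes (none); added edges (0,1,h2); result: nodes: 0:a, 1:a edges: (0,1,h2)
branch 2: already at the common graph (0 steps)
common:
nodes: 0:a, 1:a
edges: (0,1,h2)
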